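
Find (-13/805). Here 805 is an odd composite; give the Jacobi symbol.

1

First reduce: -13 ≡ 792 (mod 805).
Pull out 2^3: since 805 ≡ 5 (mod 8), (2/805) = -1, so (2/805)^3 = -1.
Reciprocity: 99 ≡ 3 and 805 ≡ 1 (mod 4), so (99/805) = +(805/99).
Reduce top mod 99: now compute (13/99).
Reciprocity: 13 ≡ 1 and 99 ≡ 3 (mod 4), so (13/99) = +(99/13).
Reduce top mod 13: now compute (8/13).
Pull out 2^3: since 13 ≡ 5 (mod 8), (2/13) = -1, so (2/13)^3 = -1.
Reached (1/13) = 1. Collecting the sign flips along the way, the symbol is +1.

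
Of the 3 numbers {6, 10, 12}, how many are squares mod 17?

0

(6/17) = -1 → non-residue.
(10/17) = -1 → non-residue.
(12/17) = -1 → non-residue.
Total quadratic residues among the 3: 0.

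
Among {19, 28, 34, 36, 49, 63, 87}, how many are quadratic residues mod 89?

(19/89) = -1 → non-residue.
(28/89) = -1 → non-residue.
(34/89) = +1 → QR.
(36/89) = +1 → QR.
(49/89) = +1 → QR.
(63/89) = -1 → non-residue.
(87/89) = +1 → QR.
Total quadratic residues among the 7: 4.

4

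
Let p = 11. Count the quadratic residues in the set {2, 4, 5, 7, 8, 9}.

3

(2/11) = -1 → non-residue.
(4/11) = +1 → QR.
(5/11) = +1 → QR.
(7/11) = -1 → non-residue.
(8/11) = -1 → non-residue.
(9/11) = +1 → QR.
Total quadratic residues among the 6: 3.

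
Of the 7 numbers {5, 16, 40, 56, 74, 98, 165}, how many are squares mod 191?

(5/191) = +1 → QR.
(16/191) = +1 → QR.
(40/191) = +1 → QR.
(56/191) = -1 → non-residue.
(74/191) = -1 → non-residue.
(98/191) = +1 → QR.
(165/191) = -1 → non-residue.
Total quadratic residues among the 7: 4.

4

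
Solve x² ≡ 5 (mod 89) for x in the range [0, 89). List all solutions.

89 ≡ 1 (mod 4), so we find a root by search.
Trying successive values, 19² = 361 ≡ 5 (mod 89). The other root is 89 − 19 = 70.

19, 70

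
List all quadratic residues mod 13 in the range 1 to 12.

1 3 4 9 10 12

Square k = 1,…,6 (k and 13−k give the same square):
1²=1, 2²=4, 3²=9, 4²≡3, 5²≡12, 6²≡10 (mod 13).
So the quadratic residues mod 13 are {1, 3, 4, 9, 10, 12}.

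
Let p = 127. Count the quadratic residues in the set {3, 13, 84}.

2

(3/127) = -1 → non-residue.
(13/127) = +1 → QR.
(84/127) = +1 → QR.
Total quadratic residues among the 3: 2.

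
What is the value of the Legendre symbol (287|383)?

Euler's criterion: (287/383) ≡ 287^191 (mod 383).
287^2 ≡ 24 (mod 383)
287^4 ≡ 193 (mod 383)
287^8 ≡ 98 (mod 383)
287^16 ≡ 29 (mod 383)
287^32 ≡ 75 (mod 383)
287^64 ≡ 263 (mod 383)
287^128 ≡ 229 (mod 383)
287^191 = 287^(128+32+16+8+4+2+1) ≡ 382 (mod 383).
Result is 382 ≡ −1, so (287/383) = −1.

-1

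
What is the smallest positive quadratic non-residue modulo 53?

(2/53) = −1, so 2 is the smallest positive non-residue mod 53.

2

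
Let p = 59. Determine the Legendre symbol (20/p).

Pull out 2^2: since 59 ≡ 3 (mod 8), (2/59) = -1, so (2/59)^2 = +1.
Reciprocity: 5 ≡ 1 and 59 ≡ 3 (mod 4), so (5/59) = +(59/5).
Reduce top mod 5: now compute (4/5).
Pull out 2^2: since 5 ≡ 5 (mod 8), (2/5) = -1, so (2/5)^2 = +1.
Reached (1/5) = 1. Collecting the sign flips along the way, the symbol is +1.

1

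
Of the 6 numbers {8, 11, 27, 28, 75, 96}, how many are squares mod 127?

2

(8/127) = +1 → QR.
(11/127) = +1 → QR.
(27/127) = -1 → non-residue.
(28/127) = -1 → non-residue.
(75/127) = -1 → non-residue.
(96/127) = -1 → non-residue.
Total quadratic residues among the 6: 2.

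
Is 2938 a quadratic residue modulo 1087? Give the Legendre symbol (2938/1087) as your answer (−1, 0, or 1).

1

Euler's criterion: (2938/1087) ≡ 764^543 (mod 1087).
764^2 ≡ 1064 (mod 1087)
764^4 ≡ 529 (mod 1087)
764^8 ≡ 482 (mod 1087)
764^16 ≡ 793 (mod 1087)
764^32 ≡ 563 (mod 1087)
764^64 ≡ 652 (mod 1087)
764^128 ≡ 87 (mod 1087)
764^256 ≡ 1047 (mod 1087)
764^512 ≡ 513 (mod 1087)
764^543 = 764^(512+16+8+4+2+1) ≡ 1 (mod 1087).
Result is 1, so (2938/1087) = 1.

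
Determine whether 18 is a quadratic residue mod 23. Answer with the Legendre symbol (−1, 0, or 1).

Pull out 2: since 23 ≡ 7 (mod 8), (2/23) = +1.
Reciprocity: 9 ≡ 1 and 23 ≡ 3 (mod 4), so (9/23) = +(23/9).
Reduce top mod 9: now compute (5/9).
Reciprocity: 5 ≡ 1 and 9 ≡ 1 (mod 4), so (5/9) = +(9/5).
Reduce top mod 5: now compute (4/5).
Pull out 2^2: since 5 ≡ 5 (mod 8), (2/5) = -1, so (2/5)^2 = +1.
Reached (1/5) = 1. Collecting the sign flips along the way, the symbol is +1.

1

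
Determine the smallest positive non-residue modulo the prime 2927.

(2/2927) = +1, so 2 is a residue.
(3/2927) = +1, so 3 is a residue.
(4/2927) = +1, so 4 is a residue.
(5/2927) = −1, so 5 is the smallest positive non-residue mod 2927.

5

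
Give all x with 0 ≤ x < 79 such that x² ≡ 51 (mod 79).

Since 79 ≡ 3 (mod 4), a square root of 51 is 51^((79+1)/4) = 51^20 mod 79.
Repeated squaring: 51^2≡73, 51^4≡36, 51^8≡32, 51^16≡76 (mod 79).
51^20 = 51^(16+4) ≡ 50 (mod 79).
Check: 50² = 2500 ≡ 51 (mod 79). The two roots are 29 and 50.

29, 50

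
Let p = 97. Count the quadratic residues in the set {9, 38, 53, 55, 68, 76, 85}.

3

(9/97) = +1 → QR.
(38/97) = -1 → non-residue.
(53/97) = +1 → QR.
(55/97) = -1 → non-residue.
(68/97) = -1 → non-residue.
(76/97) = -1 → non-residue.
(85/97) = +1 → QR.
Total quadratic residues among the 7: 3.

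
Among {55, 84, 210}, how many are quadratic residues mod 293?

3

(55/293) = +1 → QR.
(84/293) = +1 → QR.
(210/293) = +1 → QR.
Total quadratic residues among the 3: 3.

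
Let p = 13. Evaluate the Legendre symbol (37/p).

-1

First reduce: 37 ≡ 11 (mod 13).
Reciprocity: 11 ≡ 3 and 13 ≡ 1 (mod 4), so (11/13) = +(13/11).
Reduce top mod 11: now compute (2/11).
Pull out 2: since 11 ≡ 3 (mod 8), (2/11) = -1.
Reached (1/11) = 1. Collecting the sign flips along the way, the symbol is -1.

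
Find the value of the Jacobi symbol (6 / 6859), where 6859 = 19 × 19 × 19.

Pull out 2: since 6859 ≡ 3 (mod 8), (2/6859) = -1.
Reciprocity: 3 ≡ 3 and 6859 ≡ 3 (mod 4), so (3/6859) = −(6859/3).
Reduce top mod 3: now compute (1/3).
Reached (1/3) = 1. Collecting the sign flips along the way, the symbol is +1.

1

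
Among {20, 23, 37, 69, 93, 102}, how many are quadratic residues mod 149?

(20/149) = +1 → QR.
(23/149) = -1 → non-residue.
(37/149) = +1 → QR.
(69/149) = +1 → QR.
(93/149) = -1 → non-residue.
(102/149) = +1 → QR.
Total quadratic residues among the 6: 4.

4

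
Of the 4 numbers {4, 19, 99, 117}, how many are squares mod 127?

4

(4/127) = +1 → QR.
(19/127) = +1 → QR.
(99/127) = +1 → QR.
(117/127) = +1 → QR.
Total quadratic residues among the 4: 4.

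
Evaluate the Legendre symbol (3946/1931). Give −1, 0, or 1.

First reduce: 3946 ≡ 84 (mod 1931).
Pull out 2^2: since 1931 ≡ 3 (mod 8), (2/1931) = -1, so (2/1931)^2 = +1.
Reciprocity: 21 ≡ 1 and 1931 ≡ 3 (mod 4), so (21/1931) = +(1931/21).
Reduce top mod 21: now compute (20/21).
Pull out 2^2: since 21 ≡ 5 (mod 8), (2/21) = -1, so (2/21)^2 = +1.
Reciprocity: 5 ≡ 1 and 21 ≡ 1 (mod 4), so (5/21) = +(21/5).
Reduce top mod 5: now compute (1/5).
Reached (1/5) = 1. Collecting the sign flips along the way, the symbol is +1.

1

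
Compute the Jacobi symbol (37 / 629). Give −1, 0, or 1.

0

Reciprocity: 37 ≡ 1 and 629 ≡ 1 (mod 4), so (37/629) = +(629/37).
Reduce top mod 37: now compute (0/37).
Top reduces to 0: gcd > 1, so the symbol is 0.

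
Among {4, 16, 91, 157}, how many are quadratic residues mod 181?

(4/181) = +1 → QR.
(16/181) = +1 → QR.
(91/181) = -1 → non-residue.
(157/181) = -1 → non-residue.
Total quadratic residues among the 4: 2.

2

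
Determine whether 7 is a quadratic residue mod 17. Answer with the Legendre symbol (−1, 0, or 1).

Reciprocity: 7 ≡ 3 and 17 ≡ 1 (mod 4), so (7/17) = +(17/7).
Reduce top mod 7: now compute (3/7).
Reciprocity: 3 ≡ 3 and 7 ≡ 3 (mod 4), so (3/7) = −(7/3).
Reduce top mod 3: now compute (1/3).
Reached (1/3) = 1. Collecting the sign flips along the way, the symbol is -1.

-1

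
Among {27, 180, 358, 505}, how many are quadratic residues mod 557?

0

(27/557) = -1 → non-residue.
(180/557) = -1 → non-residue.
(358/557) = -1 → non-residue.
(505/557) = -1 → non-residue.
Total quadratic residues among the 4: 0.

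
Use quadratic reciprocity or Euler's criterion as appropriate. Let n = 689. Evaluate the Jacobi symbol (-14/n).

-1

First reduce: -14 ≡ 675 (mod 689).
Reciprocity: 675 ≡ 3 and 689 ≡ 1 (mod 4), so (675/689) = +(689/675).
Reduce top mod 675: now compute (14/675).
Pull out 2: since 675 ≡ 3 (mod 8), (2/675) = -1.
Reciprocity: 7 ≡ 3 and 675 ≡ 3 (mod 4), so (7/675) = −(675/7).
Reduce top mod 7: now compute (3/7).
Reciprocity: 3 ≡ 3 and 7 ≡ 3 (mod 4), so (3/7) = −(7/3).
Reduce top mod 3: now compute (1/3).
Reached (1/3) = 1. Collecting the sign flips along the way, the symbol is -1.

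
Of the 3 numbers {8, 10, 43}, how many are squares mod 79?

(8/79) = +1 → QR.
(10/79) = +1 → QR.
(43/79) = -1 → non-residue.
Total quadratic residues among the 3: 2.

2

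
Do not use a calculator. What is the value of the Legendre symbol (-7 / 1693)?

-1

First reduce: -7 ≡ 1686 (mod 1693).
Pull out 2: since 1693 ≡ 5 (mod 8), (2/1693) = -1.
Reciprocity: 843 ≡ 3 and 1693 ≡ 1 (mod 4), so (843/1693) = +(1693/843).
Reduce top mod 843: now compute (7/843).
Reciprocity: 7 ≡ 3 and 843 ≡ 3 (mod 4), so (7/843) = −(843/7).
Reduce top mod 7: now compute (3/7).
Reciprocity: 3 ≡ 3 and 7 ≡ 3 (mod 4), so (3/7) = −(7/3).
Reduce top mod 3: now compute (1/3).
Reached (1/3) = 1. Collecting the sign flips along the way, the symbol is -1.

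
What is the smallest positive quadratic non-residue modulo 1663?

3

(2/1663) = +1, so 2 is a residue.
(3/1663) = −1, so 3 is the smallest positive non-residue mod 1663.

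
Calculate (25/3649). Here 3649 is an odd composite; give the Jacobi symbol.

1

Reciprocity: 25 ≡ 1 and 3649 ≡ 1 (mod 4), so (25/3649) = +(3649/25).
Reduce top mod 25: now compute (24/25).
Pull out 2^3: since 25 ≡ 1 (mod 8), (2/25) = +1, so (2/25)^3 = +1.
Reciprocity: 3 ≡ 3 and 25 ≡ 1 (mod 4), so (3/25) = +(25/3).
Reduce top mod 3: now compute (1/3).
Reached (1/3) = 1. Collecting the sign flips along the way, the symbol is +1.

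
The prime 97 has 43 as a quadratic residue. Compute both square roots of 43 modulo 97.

25, 72

97 ≡ 1 (mod 4), so we find a root by search.
Trying successive values, 25² = 625 ≡ 43 (mod 97). The other root is 97 − 25 = 72.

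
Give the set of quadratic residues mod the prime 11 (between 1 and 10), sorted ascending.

Square k = 1,…,5 (k and 11−k give the same square):
1²=1, 2²=4, 3²=9, 4²≡5, 5²≡3 (mod 11).
So the quadratic residues mod 11 are {1, 3, 4, 5, 9}.

1, 3, 4, 5, 9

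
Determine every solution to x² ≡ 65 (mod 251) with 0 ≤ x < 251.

Since 251 ≡ 3 (mod 4), a square root of 65 is 65^((251+1)/4) = 65^63 mod 251.
Repeated squaring: 65^2≡209, 65^4≡7, 65^8≡49, 65^16≡142, 65^32≡84 (mod 251).
65^63 = 65^(32+16+8+4+2+1) ≡ 124 (mod 251).
Check: 124² = 15376 ≡ 65 (mod 251). The two roots are 124 and 127.

124, 127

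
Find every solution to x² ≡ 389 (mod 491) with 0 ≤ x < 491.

Since 491 ≡ 3 (mod 4), a square root of 389 is 389^((491+1)/4) = 389^123 mod 491.
Repeated squaring: 389^2≡93, 389^4≡302, 389^8≡369, 389^16≡154, 389^32≡148, 389^64≡300 (mod 491).
389^123 = 389^(64+32+16+8+2+1) ≡ 161 (mod 491).
Check: 161² = 25921 ≡ 389 (mod 491). The two roots are 161 and 330.

161, 330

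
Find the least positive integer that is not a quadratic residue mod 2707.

(2/2707) = −1, so 2 is the smallest positive non-residue mod 2707.

2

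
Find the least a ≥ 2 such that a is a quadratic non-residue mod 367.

3

(2/367) = +1, so 2 is a residue.
(3/367) = −1, so 3 is the smallest positive non-residue mod 367.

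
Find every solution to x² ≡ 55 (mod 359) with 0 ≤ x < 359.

47, 312

Since 359 ≡ 3 (mod 4), a square root of 55 is 55^((359+1)/4) = 55^90 mod 359.
Repeated squaring: 55^2≡153, 55^4≡74, 55^8≡91, 55^16≡24, 55^32≡217, 55^64≡60 (mod 359).
55^90 = 55^(64+16+8+2) ≡ 47 (mod 359).
Check: 47² = 2209 ≡ 55 (mod 359). The two roots are 47 and 312.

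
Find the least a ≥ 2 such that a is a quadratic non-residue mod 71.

7

(2/71) = +1, so 2 is a residue.
(3/71) = +1, so 3 is a residue.
(4/71) = +1, so 4 is a residue.
(5/71) = +1, so 5 is a residue.
(6/71) = +1, so 6 is a residue.
(7/71) = −1, so 7 is the smallest positive non-residue mod 71.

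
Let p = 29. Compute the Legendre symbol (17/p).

Reciprocity: 17 ≡ 1 and 29 ≡ 1 (mod 4), so (17/29) = +(29/17).
Reduce top mod 17: now compute (12/17).
Pull out 2^2: since 17 ≡ 1 (mod 8), (2/17) = +1, so (2/17)^2 = +1.
Reciprocity: 3 ≡ 3 and 17 ≡ 1 (mod 4), so (3/17) = +(17/3).
Reduce top mod 3: now compute (2/3).
Pull out 2: since 3 ≡ 3 (mod 8), (2/3) = -1.
Reached (1/3) = 1. Collecting the sign flips along the way, the symbol is -1.

-1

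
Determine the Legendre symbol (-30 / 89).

-1

First reduce: -30 ≡ 59 (mod 89).
Reciprocity: 59 ≡ 3 and 89 ≡ 1 (mod 4), so (59/89) = +(89/59).
Reduce top mod 59: now compute (30/59).
Pull out 2: since 59 ≡ 3 (mod 8), (2/59) = -1.
Reciprocity: 15 ≡ 3 and 59 ≡ 3 (mod 4), so (15/59) = −(59/15).
Reduce top mod 15: now compute (14/15).
Pull out 2: since 15 ≡ 7 (mod 8), (2/15) = +1.
Reciprocity: 7 ≡ 3 and 15 ≡ 3 (mod 4), so (7/15) = −(15/7).
Reduce top mod 7: now compute (1/7).
Reached (1/7) = 1. Collecting the sign flips along the way, the symbol is -1.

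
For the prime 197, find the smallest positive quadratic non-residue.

2

(2/197) = −1, so 2 is the smallest positive non-residue mod 197.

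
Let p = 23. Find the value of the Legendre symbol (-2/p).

-1

Euler's criterion: (-2/23) ≡ 21^11 (mod 23).
21^2 ≡ 4 (mod 23)
21^4 ≡ 16 (mod 23)
21^8 ≡ 3 (mod 23)
21^11 = 21^(8+2+1) ≡ 22 (mod 23).
Result is 22 ≡ −1, so (-2/23) = −1.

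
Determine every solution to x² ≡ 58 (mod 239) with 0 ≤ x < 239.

47, 192

Since 239 ≡ 3 (mod 4), a square root of 58 is 58^((239+1)/4) = 58^60 mod 239.
Repeated squaring: 58^2≡18, 58^4≡85, 58^8≡55, 58^16≡157, 58^32≡32 (mod 239).
58^60 = 58^(32+16+8+4) ≡ 192 (mod 239).
Check: 192² = 36864 ≡ 58 (mod 239). The two roots are 47 and 192.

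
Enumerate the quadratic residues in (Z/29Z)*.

1,4,5,6,7,9,13,16,20,22,23,24,25,28

Square k = 1,…,14 (k and 29−k give the same square):
1²=1, 2²=4, 3²=9, 4²=16, 5²=25, 6²≡7, 7²≡20, 8²≡6, 9²≡23, 10²≡13, 11²≡5, 12²≡28, 13²≡24, 14²≡22 (mod 29).
So the quadratic residues mod 29 are {1, 4, 5, 6, 7, 9, 13, 16, 20, 22, 23, 24, 25, 28}.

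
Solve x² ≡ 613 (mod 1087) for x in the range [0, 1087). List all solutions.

273, 814

Since 1087 ≡ 3 (mod 4), a square root of 613 is 613^((1087+1)/4) = 613^272 mod 1087.
Repeated squaring: 613^2≡754, 613^4≡15, 613^8≡225, 613^16≡623, 613^32≡70, 613^64≡552, 613^128≡344, 613^256≡940 (mod 1087).
613^272 = 613^(256+16) ≡ 814 (mod 1087).
Check: 814² = 662596 ≡ 613 (mod 1087). The two roots are 273 and 814.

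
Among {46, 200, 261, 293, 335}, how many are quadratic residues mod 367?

2

(46/367) = +1 → QR.
(200/367) = +1 → QR.
(261/367) = -1 → non-residue.
(293/367) = -1 → non-residue.
(335/367) = -1 → non-residue.
Total quadratic residues among the 5: 2.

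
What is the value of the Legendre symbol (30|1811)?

Pull out 2: since 1811 ≡ 3 (mod 8), (2/1811) = -1.
Reciprocity: 15 ≡ 3 and 1811 ≡ 3 (mod 4), so (15/1811) = −(1811/15).
Reduce top mod 15: now compute (11/15).
Reciprocity: 11 ≡ 3 and 15 ≡ 3 (mod 4), so (11/15) = −(15/11).
Reduce top mod 11: now compute (4/11).
Pull out 2^2: since 11 ≡ 3 (mod 8), (2/11) = -1, so (2/11)^2 = +1.
Reached (1/11) = 1. Collecting the sign flips along the way, the symbol is -1.

-1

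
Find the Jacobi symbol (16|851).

1

Pull out 2^4: since 851 ≡ 3 (mod 8), (2/851) = -1, so (2/851)^4 = +1.
Reached (1/851) = 1. Collecting the sign flips along the way, the symbol is +1.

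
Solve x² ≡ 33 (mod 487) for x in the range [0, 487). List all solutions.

153, 334

Since 487 ≡ 3 (mod 4), a square root of 33 is 33^((487+1)/4) = 33^122 mod 487.
Repeated squaring: 33^2≡115, 33^4≡76, 33^8≡419, 33^16≡241, 33^32≡128, 33^64≡313 (mod 487).
33^122 = 33^(64+32+16+8+2) ≡ 334 (mod 487).
Check: 334² = 111556 ≡ 33 (mod 487). The two roots are 153 and 334.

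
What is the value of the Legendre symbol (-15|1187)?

1

First reduce: -15 ≡ 1172 (mod 1187).
Pull out 2^2: since 1187 ≡ 3 (mod 8), (2/1187) = -1, so (2/1187)^2 = +1.
Reciprocity: 293 ≡ 1 and 1187 ≡ 3 (mod 4), so (293/1187) = +(1187/293).
Reduce top mod 293: now compute (15/293).
Reciprocity: 15 ≡ 3 and 293 ≡ 1 (mod 4), so (15/293) = +(293/15).
Reduce top mod 15: now compute (8/15).
Pull out 2^3: since 15 ≡ 7 (mod 8), (2/15) = +1, so (2/15)^3 = +1.
Reached (1/15) = 1. Collecting the sign flips along the way, the symbol is +1.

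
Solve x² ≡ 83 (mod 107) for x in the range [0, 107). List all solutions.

46, 61

Since 107 ≡ 3 (mod 4), a square root of 83 is 83^((107+1)/4) = 83^27 mod 107.
Repeated squaring: 83^2≡41, 83^4≡76, 83^8≡105, 83^16≡4 (mod 107).
83^27 = 83^(16+8+2+1) ≡ 61 (mod 107).
Check: 61² = 3721 ≡ 83 (mod 107). The two roots are 46 and 61.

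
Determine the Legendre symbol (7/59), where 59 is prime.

Reciprocity: 7 ≡ 3 and 59 ≡ 3 (mod 4), so (7/59) = −(59/7).
Reduce top mod 7: now compute (3/7).
Reciprocity: 3 ≡ 3 and 7 ≡ 3 (mod 4), so (3/7) = −(7/3).
Reduce top mod 3: now compute (1/3).
Reached (1/3) = 1. Collecting the sign flips along the way, the symbol is +1.

1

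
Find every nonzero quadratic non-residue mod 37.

Square k = 1,…,18 (k and 37−k give the same square):
1²=1, 2²=4, 3²=9, 4²=16, 5²=25, 6²=36, 7²≡12, 8²≡27, 9²≡7, 10²≡26, 11²≡10, 12²≡33, 13²≡21, 14²≡11, 15²≡3, 16²≡34, 17²≡30, 18²≡28 (mod 37).
The residues are {1, 3, 4, 7, 9, 10, 11, 12, 16, 21, 25, 26, 27, 28, 30, 33, 34, 36}; the non-residues are the remaining 18 nonzero classes.

2, 5, 6, 8, 13, 14, 15, 17, 18, 19, 20, 22, 23, 24, 29, 31, 32, 35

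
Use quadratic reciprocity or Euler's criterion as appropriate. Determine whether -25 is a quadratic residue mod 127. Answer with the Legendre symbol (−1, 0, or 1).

First reduce: -25 ≡ 102 (mod 127).
Pull out 2: since 127 ≡ 7 (mod 8), (2/127) = +1.
Reciprocity: 51 ≡ 3 and 127 ≡ 3 (mod 4), so (51/127) = −(127/51).
Reduce top mod 51: now compute (25/51).
Reciprocity: 25 ≡ 1 and 51 ≡ 3 (mod 4), so (25/51) = +(51/25).
Reduce top mod 25: now compute (1/25).
Reached (1/25) = 1. Collecting the sign flips along the way, the symbol is -1.

-1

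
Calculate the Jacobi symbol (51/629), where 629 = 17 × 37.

Reciprocity: 51 ≡ 3 and 629 ≡ 1 (mod 4), so (51/629) = +(629/51).
Reduce top mod 51: now compute (17/51).
Reciprocity: 17 ≡ 1 and 51 ≡ 3 (mod 4), so (17/51) = +(51/17).
Reduce top mod 17: now compute (0/17).
Top reduces to 0: gcd > 1, so the symbol is 0.

0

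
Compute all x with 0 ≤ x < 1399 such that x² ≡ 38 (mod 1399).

135, 1264

Since 1399 ≡ 3 (mod 4), a square root of 38 is 38^((1399+1)/4) = 38^350 mod 1399.
Repeated squaring: 38^2≡45, 38^4≡626, 38^8≡156, 38^16≡553, 38^32≡827, 38^64≡1217, 38^128≡947, 38^256≡50 (mod 1399).
38^350 = 38^(256+64+16+8+4+2) ≡ 1264 (mod 1399).
Check: 1264² = 1597696 ≡ 38 (mod 1399). The two roots are 135 and 1264.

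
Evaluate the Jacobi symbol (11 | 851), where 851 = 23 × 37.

-1

Reciprocity: 11 ≡ 3 and 851 ≡ 3 (mod 4), so (11/851) = −(851/11).
Reduce top mod 11: now compute (4/11).
Pull out 2^2: since 11 ≡ 3 (mod 8), (2/11) = -1, so (2/11)^2 = +1.
Reached (1/11) = 1. Collecting the sign flips along the way, the symbol is -1.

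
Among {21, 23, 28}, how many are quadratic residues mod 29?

2

(21/29) = -1 → non-residue.
(23/29) = +1 → QR.
(28/29) = +1 → QR.
Total quadratic residues among the 3: 2.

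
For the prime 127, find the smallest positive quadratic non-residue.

3

(2/127) = +1, so 2 is a residue.
(3/127) = −1, so 3 is the smallest positive non-residue mod 127.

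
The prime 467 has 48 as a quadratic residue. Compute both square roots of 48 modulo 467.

197, 270

Since 467 ≡ 3 (mod 4), a square root of 48 is 48^((467+1)/4) = 48^117 mod 467.
Repeated squaring: 48^2≡436, 48^4≡27, 48^8≡262, 48^16≡462, 48^32≡25, 48^64≡158 (mod 467).
48^117 = 48^(64+32+16+4+1) ≡ 270 (mod 467).
Check: 270² = 72900 ≡ 48 (mod 467). The two roots are 197 and 270.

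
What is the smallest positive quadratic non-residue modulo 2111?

7

(2/2111) = +1, so 2 is a residue.
(3/2111) = +1, so 3 is a residue.
(4/2111) = +1, so 4 is a residue.
(5/2111) = +1, so 5 is a residue.
(6/2111) = +1, so 6 is a residue.
(7/2111) = −1, so 7 is the smallest positive non-residue mod 2111.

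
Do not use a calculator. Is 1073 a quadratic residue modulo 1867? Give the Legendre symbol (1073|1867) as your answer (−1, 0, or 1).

1

Reciprocity: 1073 ≡ 1 and 1867 ≡ 3 (mod 4), so (1073/1867) = +(1867/1073).
Reduce top mod 1073: now compute (794/1073).
Pull out 2: since 1073 ≡ 1 (mod 8), (2/1073) = +1.
Reciprocity: 397 ≡ 1 and 1073 ≡ 1 (mod 4), so (397/1073) = +(1073/397).
Reduce top mod 397: now compute (279/397).
Reciprocity: 279 ≡ 3 and 397 ≡ 1 (mod 4), so (279/397) = +(397/279).
Reduce top mod 279: now compute (118/279).
Pull out 2: since 279 ≡ 7 (mod 8), (2/279) = +1.
Reciprocity: 59 ≡ 3 and 279 ≡ 3 (mod 4), so (59/279) = −(279/59).
Reduce top mod 59: now compute (43/59).
Reciprocity: 43 ≡ 3 and 59 ≡ 3 (mod 4), so (43/59) = −(59/43).
Reduce top mod 43: now compute (16/43).
Pull out 2^4: since 43 ≡ 3 (mod 8), (2/43) = -1, so (2/43)^4 = +1.
Reached (1/43) = 1. Collecting the sign flips along the way, the symbol is +1.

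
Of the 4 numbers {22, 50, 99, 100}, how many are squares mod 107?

2

(22/107) = -1 → non-residue.
(50/107) = -1 → non-residue.
(99/107) = +1 → QR.
(100/107) = +1 → QR.
Total quadratic residues among the 4: 2.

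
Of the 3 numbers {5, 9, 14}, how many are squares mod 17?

1

(5/17) = -1 → non-residue.
(9/17) = +1 → QR.
(14/17) = -1 → non-residue.
Total quadratic residues among the 3: 1.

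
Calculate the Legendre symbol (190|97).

Euler's criterion: (190/97) ≡ 93^48 (mod 97).
93^2 ≡ 16 (mod 97)
93^4 ≡ 62 (mod 97)
93^8 ≡ 61 (mod 97)
93^16 ≡ 35 (mod 97)
93^32 ≡ 61 (mod 97)
93^48 = 93^(32+16) ≡ 1 (mod 97).
Result is 1, so (190/97) = 1.

1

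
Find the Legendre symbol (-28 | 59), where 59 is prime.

Euler's criterion: (-28/59) ≡ 31^29 (mod 59).
31^2 ≡ 17 (mod 59)
31^4 ≡ 53 (mod 59)
31^8 ≡ 36 (mod 59)
31^16 ≡ 57 (mod 59)
31^29 = 31^(16+8+4+1) ≡ 58 (mod 59).
Result is 58 ≡ −1, so (-28/59) = −1.

-1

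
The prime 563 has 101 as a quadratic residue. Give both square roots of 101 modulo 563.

Since 563 ≡ 3 (mod 4), a square root of 101 is 101^((563+1)/4) = 101^141 mod 563.
Repeated squaring: 101^2≡67, 101^4≡548, 101^8≡225, 101^16≡518, 101^32≡336, 101^64≡296, 101^128≡351 (mod 563).
101^141 = 101^(128+8+4+1) ≡ 509 (mod 563).
Check: 509² = 259081 ≡ 101 (mod 563). The two roots are 54 and 509.

54, 509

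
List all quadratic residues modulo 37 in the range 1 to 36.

Square k = 1,…,18 (k and 37−k give the same square):
1²=1, 2²=4, 3²=9, 4²=16, 5²=25, 6²=36, 7²≡12, 8²≡27, 9²≡7, 10²≡26, 11²≡10, 12²≡33, 13²≡21, 14²≡11, 15²≡3, 16²≡34, 17²≡30, 18²≡28 (mod 37).
So the quadratic residues mod 37 are {1, 3, 4, 7, 9, 10, 11, 12, 16, 21, 25, 26, 27, 28, 30, 33, 34, 36}.

1,3,4,7,9,10,11,12,16,21,25,26,27,28,30,33,34,36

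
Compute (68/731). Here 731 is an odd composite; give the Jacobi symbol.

0

Pull out 2^2: since 731 ≡ 3 (mod 8), (2/731) = -1, so (2/731)^2 = +1.
Reciprocity: 17 ≡ 1 and 731 ≡ 3 (mod 4), so (17/731) = +(731/17).
Reduce top mod 17: now compute (0/17).
Top reduces to 0: gcd > 1, so the symbol is 0.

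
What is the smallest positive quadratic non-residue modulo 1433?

3

(2/1433) = +1, so 2 is a residue.
(3/1433) = −1, so 3 is the smallest positive non-residue mod 1433.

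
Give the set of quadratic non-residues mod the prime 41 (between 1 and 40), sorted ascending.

Square k = 1,…,20 (k and 41−k give the same square):
1²=1, 2²=4, 3²=9, 4²=16, 5²=25, 6²=36, 7²≡8, 8²≡23, 9²≡40, 10²≡18, 11²≡39, 12²≡21, 13²≡5, 14²≡32, 15²≡20, 16²≡10, 17²≡2, 18²≡37, 19²≡33, 20²≡31 (mod 41).
The residues are {1, 2, 4, 5, 8, 9, 10, 16, 18, 20, 21, 23, 25, 31, 32, 33, 36, 37, 39, 40}; the non-residues are the remaining 20 nonzero classes.

3, 6, 7, 11, 12, 13, 14, 15, 17, 19, 22, 24, 26, 27, 28, 29, 30, 34, 35, 38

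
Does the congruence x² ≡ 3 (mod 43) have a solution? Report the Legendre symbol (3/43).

-1

Reciprocity: 3 ≡ 3 and 43 ≡ 3 (mod 4), so (3/43) = −(43/3).
Reduce top mod 3: now compute (1/3).
Reached (1/3) = 1. Collecting the sign flips along the way, the symbol is -1.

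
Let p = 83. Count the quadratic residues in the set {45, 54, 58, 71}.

0

(45/83) = -1 → non-residue.
(54/83) = -1 → non-residue.
(58/83) = -1 → non-residue.
(71/83) = -1 → non-residue.
Total quadratic residues among the 4: 0.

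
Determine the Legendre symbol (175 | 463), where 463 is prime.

-1

Euler's criterion: (175/463) ≡ 175^231 (mod 463).
175^2 ≡ 67 (mod 463)
175^4 ≡ 322 (mod 463)
175^8 ≡ 435 (mod 463)
175^16 ≡ 321 (mod 463)
175^32 ≡ 255 (mod 463)
175^64 ≡ 205 (mod 463)
175^128 ≡ 355 (mod 463)
175^231 = 175^(128+64+32+4+2+1) ≡ 462 (mod 463).
Result is 462 ≡ −1, so (175/463) = −1.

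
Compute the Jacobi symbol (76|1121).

0

Pull out 2^2: since 1121 ≡ 1 (mod 8), (2/1121) = +1, so (2/1121)^2 = +1.
Reciprocity: 19 ≡ 3 and 1121 ≡ 1 (mod 4), so (19/1121) = +(1121/19).
Reduce top mod 19: now compute (0/19).
Top reduces to 0: gcd > 1, so the symbol is 0.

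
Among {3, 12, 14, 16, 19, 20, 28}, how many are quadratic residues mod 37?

(3/37) = +1 → QR.
(12/37) = +1 → QR.
(14/37) = -1 → non-residue.
(16/37) = +1 → QR.
(19/37) = -1 → non-residue.
(20/37) = -1 → non-residue.
(28/37) = +1 → QR.
Total quadratic residues among the 7: 4.

4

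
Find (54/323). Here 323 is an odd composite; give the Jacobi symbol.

Pull out 2: since 323 ≡ 3 (mod 8), (2/323) = -1.
Reciprocity: 27 ≡ 3 and 323 ≡ 3 (mod 4), so (27/323) = −(323/27).
Reduce top mod 27: now compute (26/27).
Pull out 2: since 27 ≡ 3 (mod 8), (2/27) = -1.
Reciprocity: 13 ≡ 1 and 27 ≡ 3 (mod 4), so (13/27) = +(27/13).
Reduce top mod 13: now compute (1/13).
Reached (1/13) = 1. Collecting the sign flips along the way, the symbol is -1.

-1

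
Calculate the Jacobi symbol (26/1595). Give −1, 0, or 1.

Pull out 2: since 1595 ≡ 3 (mod 8), (2/1595) = -1.
Reciprocity: 13 ≡ 1 and 1595 ≡ 3 (mod 4), so (13/1595) = +(1595/13).
Reduce top mod 13: now compute (9/13).
Reciprocity: 9 ≡ 1 and 13 ≡ 1 (mod 4), so (9/13) = +(13/9).
Reduce top mod 9: now compute (4/9).
Pull out 2^2: since 9 ≡ 1 (mod 8), (2/9) = +1, so (2/9)^2 = +1.
Reached (1/9) = 1. Collecting the sign flips along the way, the symbol is -1.

-1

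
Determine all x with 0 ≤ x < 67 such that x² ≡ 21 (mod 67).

17, 50

Since 67 ≡ 3 (mod 4), a square root of 21 is 21^((67+1)/4) = 21^17 mod 67.
Repeated squaring: 21^2≡39, 21^4≡47, 21^8≡65, 21^16≡4 (mod 67).
21^17 = 21^(16+1) ≡ 17 (mod 67).
Check: 17² = 289 ≡ 21 (mod 67). The two roots are 17 and 50.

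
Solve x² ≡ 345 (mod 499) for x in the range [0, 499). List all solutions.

111, 388

Since 499 ≡ 3 (mod 4), a square root of 345 is 345^((499+1)/4) = 345^125 mod 499.
Repeated squaring: 345^2≡263, 345^4≡307, 345^8≡437, 345^16≡351, 345^32≡447, 345^64≡209 (mod 499).
345^125 = 345^(64+32+16+8+4+1) ≡ 111 (mod 499).
Check: 111² = 12321 ≡ 345 (mod 499). The two roots are 111 and 388.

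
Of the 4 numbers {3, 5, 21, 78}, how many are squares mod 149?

1

(3/149) = -1 → non-residue.
(5/149) = +1 → QR.
(21/149) = -1 → non-residue.
(78/149) = -1 → non-residue.
Total quadratic residues among the 4: 1.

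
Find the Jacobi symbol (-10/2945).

0

First reduce: -10 ≡ 2935 (mod 2945).
Reciprocity: 2935 ≡ 3 and 2945 ≡ 1 (mod 4), so (2935/2945) = +(2945/2935).
Reduce top mod 2935: now compute (10/2935).
Pull out 2: since 2935 ≡ 7 (mod 8), (2/2935) = +1.
Reciprocity: 5 ≡ 1 and 2935 ≡ 3 (mod 4), so (5/2935) = +(2935/5).
Reduce top mod 5: now compute (0/5).
Top reduces to 0: gcd > 1, so the symbol is 0.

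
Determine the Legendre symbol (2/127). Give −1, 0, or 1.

1

Pull out 2: since 127 ≡ 7 (mod 8), (2/127) = +1.
Reached (1/127) = 1. Collecting the sign flips along the way, the symbol is +1.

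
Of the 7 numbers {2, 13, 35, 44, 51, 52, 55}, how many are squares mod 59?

2

(2/59) = -1 → non-residue.
(13/59) = -1 → non-residue.
(35/59) = +1 → QR.
(44/59) = -1 → non-residue.
(51/59) = +1 → QR.
(52/59) = -1 → non-residue.
(55/59) = -1 → non-residue.
Total quadratic residues among the 7: 2.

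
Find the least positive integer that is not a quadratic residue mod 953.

(2/953) = +1, so 2 is a residue.
(3/953) = −1, so 3 is the smallest positive non-residue mod 953.

3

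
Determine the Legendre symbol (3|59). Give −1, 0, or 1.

Euler's criterion: (3/59) ≡ 3^29 (mod 59).
3^2 ≡ 9 (mod 59)
3^4 ≡ 22 (mod 59)
3^8 ≡ 12 (mod 59)
3^16 ≡ 26 (mod 59)
3^29 = 3^(16+8+4+1) ≡ 1 (mod 59).
Result is 1, so (3/59) = 1.

1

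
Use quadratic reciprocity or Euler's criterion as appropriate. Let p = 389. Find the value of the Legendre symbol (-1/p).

First reduce: -1 ≡ 388 (mod 389).
Pull out 2^2: since 389 ≡ 5 (mod 8), (2/389) = -1, so (2/389)^2 = +1.
Reciprocity: 97 ≡ 1 and 389 ≡ 1 (mod 4), so (97/389) = +(389/97).
Reduce top mod 97: now compute (1/97).
Reached (1/97) = 1. Collecting the sign flips along the way, the symbol is +1.

1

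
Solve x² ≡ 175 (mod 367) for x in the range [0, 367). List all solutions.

132, 235

Since 367 ≡ 3 (mod 4), a square root of 175 is 175^((367+1)/4) = 175^92 mod 367.
Repeated squaring: 175^2≡164, 175^4≡105, 175^8≡15, 175^16≡225, 175^32≡346, 175^64≡74 (mod 367).
175^92 = 175^(64+16+8+4) ≡ 132 (mod 367).
Check: 132² = 17424 ≡ 175 (mod 367). The two roots are 132 and 235.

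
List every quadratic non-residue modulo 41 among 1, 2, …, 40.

Square k = 1,…,20 (k and 41−k give the same square):
1²=1, 2²=4, 3²=9, 4²=16, 5²=25, 6²=36, 7²≡8, 8²≡23, 9²≡40, 10²≡18, 11²≡39, 12²≡21, 13²≡5, 14²≡32, 15²≡20, 16²≡10, 17²≡2, 18²≡37, 19²≡33, 20²≡31 (mod 41).
The residues are {1, 2, 4, 5, 8, 9, 10, 16, 18, 20, 21, 23, 25, 31, 32, 33, 36, 37, 39, 40}; the non-residues are the remaining 20 nonzero classes.

3 6 7 11 12 13 14 15 17 19 22 24 26 27 28 29 30 34 35 38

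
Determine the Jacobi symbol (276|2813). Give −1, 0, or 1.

1

Pull out 2^2: since 2813 ≡ 5 (mod 8), (2/2813) = -1, so (2/2813)^2 = +1.
Reciprocity: 69 ≡ 1 and 2813 ≡ 1 (mod 4), so (69/2813) = +(2813/69).
Reduce top mod 69: now compute (53/69).
Reciprocity: 53 ≡ 1 and 69 ≡ 1 (mod 4), so (53/69) = +(69/53).
Reduce top mod 53: now compute (16/53).
Pull out 2^4: since 53 ≡ 5 (mod 8), (2/53) = -1, so (2/53)^4 = +1.
Reached (1/53) = 1. Collecting the sign flips along the way, the symbol is +1.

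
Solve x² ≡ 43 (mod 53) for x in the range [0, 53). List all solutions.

53 ≡ 1 (mod 4), so we find a root by search.
Trying successive values, 19² = 361 ≡ 43 (mod 53). The other root is 53 − 19 = 34.

19, 34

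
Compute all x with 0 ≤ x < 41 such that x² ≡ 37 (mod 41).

18, 23

41 ≡ 1 (mod 4), so we find a root by search.
Trying successive values, 18² = 324 ≡ 37 (mod 41). The other root is 41 − 18 = 23.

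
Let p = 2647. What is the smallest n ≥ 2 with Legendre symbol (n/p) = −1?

(2/2647) = +1, so 2 is a residue.
(3/2647) = −1, so 3 is the smallest positive non-residue mod 2647.

3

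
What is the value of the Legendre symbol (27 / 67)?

Reciprocity: 27 ≡ 3 and 67 ≡ 3 (mod 4), so (27/67) = −(67/27).
Reduce top mod 27: now compute (13/27).
Reciprocity: 13 ≡ 1 and 27 ≡ 3 (mod 4), so (13/27) = +(27/13).
Reduce top mod 13: now compute (1/13).
Reached (1/13) = 1. Collecting the sign flips along the way, the symbol is -1.

-1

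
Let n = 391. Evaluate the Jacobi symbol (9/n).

1

Reciprocity: 9 ≡ 1 and 391 ≡ 3 (mod 4), so (9/391) = +(391/9).
Reduce top mod 9: now compute (4/9).
Pull out 2^2: since 9 ≡ 1 (mod 8), (2/9) = +1, so (2/9)^2 = +1.
Reached (1/9) = 1. Collecting the sign flips along the way, the symbol is +1.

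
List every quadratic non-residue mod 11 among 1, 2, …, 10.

2, 6, 7, 8, 10

Square k = 1,…,5 (k and 11−k give the same square):
1²=1, 2²=4, 3²=9, 4²≡5, 5²≡3 (mod 11).
The residues are {1, 3, 4, 5, 9}; the non-residues are the remaining 5 nonzero classes.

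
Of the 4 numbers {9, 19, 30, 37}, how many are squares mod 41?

2

(9/41) = +1 → QR.
(19/41) = -1 → non-residue.
(30/41) = -1 → non-residue.
(37/41) = +1 → QR.
Total quadratic residues among the 4: 2.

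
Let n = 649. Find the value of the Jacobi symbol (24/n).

Pull out 2^3: since 649 ≡ 1 (mod 8), (2/649) = +1, so (2/649)^3 = +1.
Reciprocity: 3 ≡ 3 and 649 ≡ 1 (mod 4), so (3/649) = +(649/3).
Reduce top mod 3: now compute (1/3).
Reached (1/3) = 1. Collecting the sign flips along the way, the symbol is +1.

1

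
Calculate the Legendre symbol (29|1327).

Reciprocity: 29 ≡ 1 and 1327 ≡ 3 (mod 4), so (29/1327) = +(1327/29).
Reduce top mod 29: now compute (22/29).
Pull out 2: since 29 ≡ 5 (mod 8), (2/29) = -1.
Reciprocity: 11 ≡ 3 and 29 ≡ 1 (mod 4), so (11/29) = +(29/11).
Reduce top mod 11: now compute (7/11).
Reciprocity: 7 ≡ 3 and 11 ≡ 3 (mod 4), so (7/11) = −(11/7).
Reduce top mod 7: now compute (4/7).
Pull out 2^2: since 7 ≡ 7 (mod 8), (2/7) = +1, so (2/7)^2 = +1.
Reached (1/7) = 1. Collecting the sign flips along the way, the symbol is +1.

1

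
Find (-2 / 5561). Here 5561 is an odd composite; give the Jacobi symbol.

First reduce: -2 ≡ 5559 (mod 5561).
Reciprocity: 5559 ≡ 3 and 5561 ≡ 1 (mod 4), so (5559/5561) = +(5561/5559).
Reduce top mod 5559: now compute (2/5559).
Pull out 2: since 5559 ≡ 7 (mod 8), (2/5559) = +1.
Reached (1/5559) = 1. Collecting the sign flips along the way, the symbol is +1.

1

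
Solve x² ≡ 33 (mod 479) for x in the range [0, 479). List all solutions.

118, 361

Since 479 ≡ 3 (mod 4), a square root of 33 is 33^((479+1)/4) = 33^120 mod 479.
Repeated squaring: 33^2≡131, 33^4≡396, 33^8≡183, 33^16≡438, 33^32≡244, 33^64≡140 (mod 479).
33^120 = 33^(64+32+16+8) ≡ 361 (mod 479).
Check: 361² = 130321 ≡ 33 (mod 479). The two roots are 118 and 361.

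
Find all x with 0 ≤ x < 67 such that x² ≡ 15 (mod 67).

22, 45

Since 67 ≡ 3 (mod 4), a square root of 15 is 15^((67+1)/4) = 15^17 mod 67.
Repeated squaring: 15^2≡24, 15^4≡40, 15^8≡59, 15^16≡64 (mod 67).
15^17 = 15^(16+1) ≡ 22 (mod 67).
Check: 22² = 484 ≡ 15 (mod 67). The two roots are 22 and 45.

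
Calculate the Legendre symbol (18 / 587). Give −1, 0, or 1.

Pull out 2: since 587 ≡ 3 (mod 8), (2/587) = -1.
Reciprocity: 9 ≡ 1 and 587 ≡ 3 (mod 4), so (9/587) = +(587/9).
Reduce top mod 9: now compute (2/9).
Pull out 2: since 9 ≡ 1 (mod 8), (2/9) = +1.
Reached (1/9) = 1. Collecting the sign flips along the way, the symbol is -1.

-1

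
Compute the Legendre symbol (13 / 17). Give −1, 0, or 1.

1

Euler's criterion: (13/17) ≡ 13^8 (mod 17).
13^2 ≡ 16 (mod 17)
13^4 ≡ 1 (mod 17)
13^8 ≡ 1 (mod 17)
13^8 = 13^(8) ≡ 1 (mod 17).
Result is 1, so (13/17) = 1.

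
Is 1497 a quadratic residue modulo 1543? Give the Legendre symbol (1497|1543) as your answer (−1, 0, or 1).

Reciprocity: 1497 ≡ 1 and 1543 ≡ 3 (mod 4), so (1497/1543) = +(1543/1497).
Reduce top mod 1497: now compute (46/1497).
Pull out 2: since 1497 ≡ 1 (mod 8), (2/1497) = +1.
Reciprocity: 23 ≡ 3 and 1497 ≡ 1 (mod 4), so (23/1497) = +(1497/23).
Reduce top mod 23: now compute (2/23).
Pull out 2: since 23 ≡ 7 (mod 8), (2/23) = +1.
Reached (1/23) = 1. Collecting the sign flips along the way, the symbol is +1.

1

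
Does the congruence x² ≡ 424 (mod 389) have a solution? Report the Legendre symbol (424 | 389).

First reduce: 424 ≡ 35 (mod 389).
Reciprocity: 35 ≡ 3 and 389 ≡ 1 (mod 4), so (35/389) = +(389/35).
Reduce top mod 35: now compute (4/35).
Pull out 2^2: since 35 ≡ 3 (mod 8), (2/35) = -1, so (2/35)^2 = +1.
Reached (1/35) = 1. Collecting the sign flips along the way, the symbol is +1.

1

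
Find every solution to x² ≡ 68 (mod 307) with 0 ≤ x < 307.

Since 307 ≡ 3 (mod 4), a square root of 68 is 68^((307+1)/4) = 68^77 mod 307.
Repeated squaring: 68^2≡19, 68^4≡54, 68^8≡153, 68^16≡77, 68^32≡96, 68^64≡6 (mod 307).
68^77 = 68^(64+8+4+1) ≡ 36 (mod 307).
Check: 36² = 1296 ≡ 68 (mod 307). The two roots are 36 and 271.

36, 271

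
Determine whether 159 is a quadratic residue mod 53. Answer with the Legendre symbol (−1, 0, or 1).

0

First reduce: 159 ≡ 0 (mod 53).
Top reduces to 0: gcd > 1, so the symbol is 0.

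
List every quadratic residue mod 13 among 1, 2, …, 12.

Square k = 1,…,6 (k and 13−k give the same square):
1²=1, 2²=4, 3²=9, 4²≡3, 5²≡12, 6²≡10 (mod 13).
So the quadratic residues mod 13 are {1, 3, 4, 9, 10, 12}.

1, 3, 4, 9, 10, 12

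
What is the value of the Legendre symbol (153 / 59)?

Euler's criterion: (153/59) ≡ 35^29 (mod 59).
35^2 ≡ 45 (mod 59)
35^4 ≡ 19 (mod 59)
35^8 ≡ 7 (mod 59)
35^16 ≡ 49 (mod 59)
35^29 = 35^(16+8+4+1) ≡ 1 (mod 59).
Result is 1, so (153/59) = 1.

1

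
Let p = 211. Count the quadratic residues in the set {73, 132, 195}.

(73/211) = +1 → QR.
(132/211) = -1 → non-residue.
(195/211) = -1 → non-residue.
Total quadratic residues among the 3: 1.

1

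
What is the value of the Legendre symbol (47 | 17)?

1

Euler's criterion: (47/17) ≡ 13^8 (mod 17).
13^2 ≡ 16 (mod 17)
13^4 ≡ 1 (mod 17)
13^8 ≡ 1 (mod 17)
13^8 = 13^(8) ≡ 1 (mod 17).
Result is 1, so (47/17) = 1.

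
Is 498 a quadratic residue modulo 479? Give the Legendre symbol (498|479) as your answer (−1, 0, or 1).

-1

First reduce: 498 ≡ 19 (mod 479).
Reciprocity: 19 ≡ 3 and 479 ≡ 3 (mod 4), so (19/479) = −(479/19).
Reduce top mod 19: now compute (4/19).
Pull out 2^2: since 19 ≡ 3 (mod 8), (2/19) = -1, so (2/19)^2 = +1.
Reached (1/19) = 1. Collecting the sign flips along the way, the symbol is -1.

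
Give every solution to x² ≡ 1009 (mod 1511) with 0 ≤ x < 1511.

Since 1511 ≡ 3 (mod 4), a square root of 1009 is 1009^((1511+1)/4) = 1009^378 mod 1511.
Repeated squaring: 1009^2≡1178, 1009^4≡586, 1009^8≡399, 1009^16≡546, 1009^32≡449, 1009^64≡638, 1009^128≡585, 1009^256≡739 (mod 1511).
1009^378 = 1009^(256+64+32+16+8+2) ≡ 427 (mod 1511).
Check: 427² = 182329 ≡ 1009 (mod 1511). The two roots are 427 and 1084.

427, 1084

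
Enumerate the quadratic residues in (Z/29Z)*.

Square k = 1,…,14 (k and 29−k give the same square):
1²=1, 2²=4, 3²=9, 4²=16, 5²=25, 6²≡7, 7²≡20, 8²≡6, 9²≡23, 10²≡13, 11²≡5, 12²≡28, 13²≡24, 14²≡22 (mod 29).
So the quadratic residues mod 29 are {1, 4, 5, 6, 7, 9, 13, 16, 20, 22, 23, 24, 25, 28}.

1, 4, 5, 6, 7, 9, 13, 16, 20, 22, 23, 24, 25, 28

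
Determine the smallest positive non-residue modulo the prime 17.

(2/17) = +1, so 2 is a residue.
(3/17) = −1, so 3 is the smallest positive non-residue mod 17.

3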